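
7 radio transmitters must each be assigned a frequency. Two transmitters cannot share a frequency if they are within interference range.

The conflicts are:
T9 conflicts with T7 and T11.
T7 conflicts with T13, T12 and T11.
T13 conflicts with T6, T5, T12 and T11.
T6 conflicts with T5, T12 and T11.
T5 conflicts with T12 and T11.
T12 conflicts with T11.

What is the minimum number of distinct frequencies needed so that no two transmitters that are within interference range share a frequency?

5

T13, T6, T5, T12, T11 are mutually in conflict, so at least 5 frequencies are needed.
5 frequencies suffice: frequency 1 → {T11}; frequency 2 → {T9, T13}; frequency 3 → {T12}; frequency 4 → {T7, T5}; frequency 5 → {T6}. Every pair that conflicts lands in different frequencies.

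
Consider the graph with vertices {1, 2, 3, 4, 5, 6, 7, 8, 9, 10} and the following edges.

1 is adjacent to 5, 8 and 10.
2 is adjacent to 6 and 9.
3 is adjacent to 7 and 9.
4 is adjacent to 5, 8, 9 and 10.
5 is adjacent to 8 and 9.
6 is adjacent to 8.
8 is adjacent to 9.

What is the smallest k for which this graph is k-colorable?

4

4, 5, 8, 9 are mutually adjacent (a clique of size 4), so at least 4 colors are needed.
4 colors suffice: color a → {2, 3, 8, 10}; color b → {1, 6, 7, 9}; color c → {5}; color d → {4}. Every edge joins two different colors.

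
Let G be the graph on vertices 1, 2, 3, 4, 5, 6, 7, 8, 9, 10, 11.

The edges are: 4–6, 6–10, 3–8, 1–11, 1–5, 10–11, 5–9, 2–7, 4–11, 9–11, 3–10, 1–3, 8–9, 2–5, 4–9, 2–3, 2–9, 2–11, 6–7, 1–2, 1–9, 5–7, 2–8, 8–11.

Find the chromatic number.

4

1, 2, 5, 9 are pairwise adjacent (a clique of size 4), so at least 4 colors are needed.
A valid assignment using 4 colors: 1=yellow, 2=red, 3=blue, 4=red, 5=green, 6=green, 7=blue, 8=yellow, 9=blue, 10=red, 11=green. No two adjacent vertices share a color.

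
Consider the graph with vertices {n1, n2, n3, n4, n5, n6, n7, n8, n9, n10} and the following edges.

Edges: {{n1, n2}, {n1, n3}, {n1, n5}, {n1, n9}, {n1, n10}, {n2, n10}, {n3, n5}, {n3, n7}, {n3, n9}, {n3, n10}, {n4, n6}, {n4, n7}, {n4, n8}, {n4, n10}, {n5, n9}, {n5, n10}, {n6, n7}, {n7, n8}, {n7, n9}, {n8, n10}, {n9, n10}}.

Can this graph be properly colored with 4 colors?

n1, n3, n5, n9, n10 are mutually adjacent (a clique of size 5), so at least 5 colors are needed.
So 4 colors are not enough.

No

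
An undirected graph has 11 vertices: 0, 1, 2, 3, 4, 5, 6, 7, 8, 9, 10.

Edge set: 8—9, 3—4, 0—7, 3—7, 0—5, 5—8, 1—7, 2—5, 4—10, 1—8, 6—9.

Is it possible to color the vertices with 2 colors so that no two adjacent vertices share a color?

No

The cycle 8-1-7-0-5-8 has odd length 5, so it cannot be 2-colored; at least 3 colors are needed.
So 2 colors are not enough.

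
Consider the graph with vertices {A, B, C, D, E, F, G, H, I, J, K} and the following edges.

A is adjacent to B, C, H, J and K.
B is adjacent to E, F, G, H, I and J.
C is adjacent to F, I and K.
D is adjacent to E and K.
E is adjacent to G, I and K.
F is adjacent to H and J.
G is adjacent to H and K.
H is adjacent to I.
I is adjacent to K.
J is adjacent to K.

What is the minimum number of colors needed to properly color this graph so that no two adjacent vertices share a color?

B, F, J form a triangle, so at least 3 colors are needed.
3 colors suffice: color red → {B, K}; color blue → {C, E, H, J}; color green → {A, D, F, G, I}. No two adjacent vertices share a color.

3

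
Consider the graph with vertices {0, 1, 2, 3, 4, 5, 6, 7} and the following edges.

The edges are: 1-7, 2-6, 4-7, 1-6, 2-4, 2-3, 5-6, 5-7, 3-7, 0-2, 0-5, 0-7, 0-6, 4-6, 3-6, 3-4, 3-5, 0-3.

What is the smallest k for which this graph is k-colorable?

4

2, 3, 4, 6 form a clique, so at least 4 colors are needed.
4 colors suffice: 0=c, 1=a, 2=d, 3=a, 4=c, 5=d, 6=b, 7=b. No two adjacent vertices share a color.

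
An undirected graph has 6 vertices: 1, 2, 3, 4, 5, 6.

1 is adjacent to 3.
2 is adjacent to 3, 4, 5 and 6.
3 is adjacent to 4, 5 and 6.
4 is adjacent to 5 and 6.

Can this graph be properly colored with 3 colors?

2, 3, 4, 5 form a clique, so at least 4 colors are needed.
So 3 colors are not enough.

No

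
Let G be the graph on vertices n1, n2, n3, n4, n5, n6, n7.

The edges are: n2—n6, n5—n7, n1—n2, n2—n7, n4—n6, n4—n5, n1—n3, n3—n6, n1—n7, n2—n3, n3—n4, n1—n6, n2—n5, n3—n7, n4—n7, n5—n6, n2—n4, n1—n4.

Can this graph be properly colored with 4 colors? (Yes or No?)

No

n1, n2, n3, n4, n6 form a clique, so at least 5 colors are needed.
So 4 colors are not enough.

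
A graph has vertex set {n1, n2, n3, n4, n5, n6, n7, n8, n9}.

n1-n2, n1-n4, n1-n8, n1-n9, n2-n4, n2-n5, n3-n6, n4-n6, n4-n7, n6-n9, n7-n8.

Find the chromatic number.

3

n1, n2, n4 are mutually adjacent, so at least 3 colors are needed.
A valid assignment using 3 colors: n1=2, n2=3, n3=1, n4=1, n5=1, n6=2, n7=2, n8=1, n9=1. Each edge has distinct colors on its endpoints.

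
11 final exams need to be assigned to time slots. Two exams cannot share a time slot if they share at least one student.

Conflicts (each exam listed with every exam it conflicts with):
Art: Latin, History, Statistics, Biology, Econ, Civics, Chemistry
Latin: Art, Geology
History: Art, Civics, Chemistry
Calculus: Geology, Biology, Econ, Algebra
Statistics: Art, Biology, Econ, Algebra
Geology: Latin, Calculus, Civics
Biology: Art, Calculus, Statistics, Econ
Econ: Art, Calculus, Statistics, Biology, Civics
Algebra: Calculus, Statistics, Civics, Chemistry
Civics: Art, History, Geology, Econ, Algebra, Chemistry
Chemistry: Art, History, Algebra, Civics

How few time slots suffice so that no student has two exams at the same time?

Art, Statistics, Biology, Econ pairwise conflict, so at least 4 time slots are needed.
4 time slots suffice: time slot 1 → {Art, Geology, Algebra}; time slot 2 → {Latin, Calculus, Statistics, Civics}; time slot 3 → {Econ, Chemistry}; time slot 4 → {History, Biology}. No two conflicting exams share a time slot.

4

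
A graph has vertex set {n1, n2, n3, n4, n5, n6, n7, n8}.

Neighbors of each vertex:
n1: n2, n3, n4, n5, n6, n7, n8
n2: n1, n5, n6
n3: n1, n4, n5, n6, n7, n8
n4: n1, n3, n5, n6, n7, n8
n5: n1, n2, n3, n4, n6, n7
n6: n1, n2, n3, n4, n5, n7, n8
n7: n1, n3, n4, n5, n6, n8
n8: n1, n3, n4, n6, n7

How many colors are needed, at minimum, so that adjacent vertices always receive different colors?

6

n1, n3, n4, n6, n7, n8 are mutually adjacent (a clique of size 6), so at least 6 colors are needed.
6 colors suffice: color 1 → {n6}; color 2 → {n1}; color 3 → {n2, n3}; color 4 → {n4}; color 5 → {n7}; color 6 → {n5, n8}. Every edge joins two different colors.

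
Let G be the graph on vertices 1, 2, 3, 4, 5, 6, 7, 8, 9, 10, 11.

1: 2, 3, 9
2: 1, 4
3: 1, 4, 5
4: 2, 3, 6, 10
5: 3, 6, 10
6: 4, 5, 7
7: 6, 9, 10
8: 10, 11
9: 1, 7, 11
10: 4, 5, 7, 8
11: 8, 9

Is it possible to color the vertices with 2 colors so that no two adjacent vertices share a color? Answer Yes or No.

The cycle 9-11-8-10-7-9 has odd length 5, so it cannot be 2-colored; at least 3 colors are needed.
So 2 colors are not enough.

No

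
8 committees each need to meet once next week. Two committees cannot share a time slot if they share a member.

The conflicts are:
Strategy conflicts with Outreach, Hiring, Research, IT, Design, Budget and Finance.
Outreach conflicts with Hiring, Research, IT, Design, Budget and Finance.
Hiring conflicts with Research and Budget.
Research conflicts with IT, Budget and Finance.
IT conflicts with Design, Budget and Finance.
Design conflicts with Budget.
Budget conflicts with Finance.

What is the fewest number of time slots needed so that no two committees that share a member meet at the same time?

Strategy, Outreach, Research, IT, Budget, Finance all conflict with each other, so at least 6 time slots are needed.
6 time slots suffice: time slot 1 → {Outreach}; time slot 2 → {Budget}; time slot 3 → {Strategy}; time slot 4 → {Research, Design}; time slot 5 → {Hiring, IT}; time slot 6 → {Finance}. Every pair that conflicts lands in different time slots.

6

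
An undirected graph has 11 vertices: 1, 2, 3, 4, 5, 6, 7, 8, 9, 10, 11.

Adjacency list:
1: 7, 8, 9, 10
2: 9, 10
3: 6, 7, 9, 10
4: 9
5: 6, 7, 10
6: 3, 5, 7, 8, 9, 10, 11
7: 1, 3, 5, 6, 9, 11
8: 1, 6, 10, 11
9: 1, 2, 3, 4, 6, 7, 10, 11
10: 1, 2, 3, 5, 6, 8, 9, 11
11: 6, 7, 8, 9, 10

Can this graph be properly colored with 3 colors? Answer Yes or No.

6, 9, 10, 11 form a clique, so at least 4 colors are needed.
So 3 colors are not enough.

No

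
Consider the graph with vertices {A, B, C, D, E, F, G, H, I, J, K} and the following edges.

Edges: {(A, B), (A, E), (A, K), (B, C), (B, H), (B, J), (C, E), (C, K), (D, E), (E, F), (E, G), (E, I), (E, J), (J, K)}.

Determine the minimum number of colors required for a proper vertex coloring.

2

E and G are adjacent, so at least 2 colors are needed.
2 colors suffice: color 1 → {B, E, K}; color 2 → {A, C, D, F, G, H, I, J}. Each edge has distinct colors on its endpoints.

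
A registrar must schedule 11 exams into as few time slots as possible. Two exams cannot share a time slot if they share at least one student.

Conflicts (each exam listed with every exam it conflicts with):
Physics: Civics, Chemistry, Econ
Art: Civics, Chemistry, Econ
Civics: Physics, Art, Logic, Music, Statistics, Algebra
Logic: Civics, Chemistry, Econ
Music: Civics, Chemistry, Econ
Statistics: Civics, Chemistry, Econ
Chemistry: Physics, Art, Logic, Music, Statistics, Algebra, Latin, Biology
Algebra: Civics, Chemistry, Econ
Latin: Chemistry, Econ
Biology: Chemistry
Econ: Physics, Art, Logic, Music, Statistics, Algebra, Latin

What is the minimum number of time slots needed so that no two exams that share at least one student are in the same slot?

2

Physics and Chemistry conflict, so at least 2 time slots are needed.
2 time slots suffice: time slot 1 → {Civics, Chemistry, Econ}; time slot 2 → {Physics, Art, Logic, Music, Statistics, Algebra, Latin, Biology}. Each listed conflict is separated.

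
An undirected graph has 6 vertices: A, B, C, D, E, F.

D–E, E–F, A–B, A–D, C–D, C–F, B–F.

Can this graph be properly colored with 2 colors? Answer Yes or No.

The cycle C-F-B-A-D-C has odd length 5, so it cannot be 2-colored; at least 3 colors are needed.
So 2 colors are not enough.

No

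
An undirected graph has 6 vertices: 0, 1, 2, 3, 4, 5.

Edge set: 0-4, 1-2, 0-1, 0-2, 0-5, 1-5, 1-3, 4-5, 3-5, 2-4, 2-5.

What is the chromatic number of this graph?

4

0, 1, 2, 5 are pairwise adjacent (a clique of size 4), so at least 4 colors are needed.
4 colors suffice: color red → {5}; color blue → {1, 4}; color green → {0, 3}; color yellow → {2}. Each edge has distinct colors on its endpoints.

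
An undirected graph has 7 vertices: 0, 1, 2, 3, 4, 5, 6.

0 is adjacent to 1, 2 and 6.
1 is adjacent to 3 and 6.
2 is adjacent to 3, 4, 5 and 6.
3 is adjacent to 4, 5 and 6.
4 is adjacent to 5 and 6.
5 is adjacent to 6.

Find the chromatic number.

5

2, 3, 4, 5, 6 are mutually adjacent (a clique of size 5), so at least 5 colors are needed.
5 colors suffice: color red → {6}; color blue → {1, 2}; color green → {0, 3}; color yellow → {5}; color purple → {4}. No two adjacent vertices share a color.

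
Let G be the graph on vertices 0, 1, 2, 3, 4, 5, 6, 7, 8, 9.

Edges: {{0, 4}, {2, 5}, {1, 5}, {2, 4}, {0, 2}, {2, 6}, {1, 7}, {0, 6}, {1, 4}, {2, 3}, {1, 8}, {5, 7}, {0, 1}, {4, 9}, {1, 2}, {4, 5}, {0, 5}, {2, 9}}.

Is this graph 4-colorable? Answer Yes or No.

No

0, 1, 2, 4, 5 are pairwise adjacent (a clique of size 5), so at least 5 colors are needed.
So 4 colors are not enough.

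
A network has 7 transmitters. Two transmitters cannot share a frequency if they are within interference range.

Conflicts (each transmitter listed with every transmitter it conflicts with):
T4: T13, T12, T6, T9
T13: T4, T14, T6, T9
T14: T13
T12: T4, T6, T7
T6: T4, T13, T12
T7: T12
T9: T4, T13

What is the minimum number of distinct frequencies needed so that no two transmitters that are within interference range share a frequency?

T4, T13, T9 all conflict with each other, so at least 3 frequencies are needed.
3 frequencies suffice: frequency 1 → {T4, T14, T7}; frequency 2 → {T13, T12}; frequency 3 → {T6, T9}. Every pair that conflicts lands in different frequencies.

3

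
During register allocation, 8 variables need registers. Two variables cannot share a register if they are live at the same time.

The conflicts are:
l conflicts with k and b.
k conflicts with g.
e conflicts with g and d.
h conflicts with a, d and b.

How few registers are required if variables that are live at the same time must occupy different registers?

3

The cycle e-d-h-b-l-k-g-e has odd length 7, so it cannot be 2-colored; at least 3 registers are needed.
3 registers suffice: register 1 → {k, e, h}; register 2 → {a, g, d, b}; register 3 → {l}. Every pair that conflicts lands in different registers.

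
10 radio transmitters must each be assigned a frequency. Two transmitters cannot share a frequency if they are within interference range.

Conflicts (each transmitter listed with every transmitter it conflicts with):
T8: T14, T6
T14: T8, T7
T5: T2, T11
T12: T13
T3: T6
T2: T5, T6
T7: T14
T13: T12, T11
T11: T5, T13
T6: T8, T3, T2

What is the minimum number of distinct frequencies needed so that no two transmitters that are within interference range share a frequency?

T5 and T2 conflict, so at least 2 frequencies are needed.
2 frequencies suffice: frequency 1 → {T14, T5, T13, T6}; frequency 2 → {T8, T12, T3, T2, T7, T11}. No two conflicting transmitters share a frequency.

2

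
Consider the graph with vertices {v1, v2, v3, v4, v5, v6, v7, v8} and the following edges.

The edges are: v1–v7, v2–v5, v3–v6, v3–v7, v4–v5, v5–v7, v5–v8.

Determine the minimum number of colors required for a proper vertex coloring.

v1 and v7 are adjacent, so at least 2 colors are needed.
2 colors suffice: color 1 → {v1, v3, v5}; color 2 → {v2, v4, v6, v7, v8}. Every edge joins two different colors.

2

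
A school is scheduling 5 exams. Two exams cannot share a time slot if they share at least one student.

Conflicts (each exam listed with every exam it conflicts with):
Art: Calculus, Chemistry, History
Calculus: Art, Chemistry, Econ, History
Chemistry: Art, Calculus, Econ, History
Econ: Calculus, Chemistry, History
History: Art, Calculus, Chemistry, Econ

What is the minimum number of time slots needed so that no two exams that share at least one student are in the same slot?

4

Calculus, Chemistry, Econ, History pairwise conflict, so at least 4 time slots are needed.
Using 4 time slots: Art=4, Calculus=1, Chemistry=2, Econ=4, History=3. Every pair that conflicts lands in different time slots.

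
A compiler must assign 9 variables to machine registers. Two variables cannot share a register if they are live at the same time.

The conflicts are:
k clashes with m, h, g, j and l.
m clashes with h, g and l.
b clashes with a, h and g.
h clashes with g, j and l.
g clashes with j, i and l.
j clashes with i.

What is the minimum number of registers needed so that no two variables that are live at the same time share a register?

k, m, h, g, l pairwise conflict, so at least 5 registers are needed.
A valid assignment using 5 registers: k=3, m=5, b=3, a=1, h=2, g=1, j=4, i=2, l=4. Each listed conflict is separated.

5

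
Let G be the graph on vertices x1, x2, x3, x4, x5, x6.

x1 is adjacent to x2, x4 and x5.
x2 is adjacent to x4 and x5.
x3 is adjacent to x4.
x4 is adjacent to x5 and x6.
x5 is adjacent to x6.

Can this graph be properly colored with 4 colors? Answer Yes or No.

Yes

The chromatic number is 4. x1, x2, x4, x5 form a clique, so at least 4 colors are needed.
4 colors suffice: x1=green, x2=yellow, x3=blue, x4=red, x5=blue, x6=green.
That is already a proper 4-coloring.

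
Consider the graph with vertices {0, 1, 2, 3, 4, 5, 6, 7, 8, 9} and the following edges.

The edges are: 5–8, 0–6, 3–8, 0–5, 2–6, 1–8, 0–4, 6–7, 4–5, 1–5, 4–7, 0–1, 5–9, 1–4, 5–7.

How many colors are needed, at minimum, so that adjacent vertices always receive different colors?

4

0, 1, 4, 5 form a clique, so at least 4 colors are needed.
One proper 4-coloring: 0=blue, 1=yellow, 2=blue, 3=red, 4=green, 5=red, 6=red, 7=blue, 8=blue, 9=blue. Every edge joins two different colors.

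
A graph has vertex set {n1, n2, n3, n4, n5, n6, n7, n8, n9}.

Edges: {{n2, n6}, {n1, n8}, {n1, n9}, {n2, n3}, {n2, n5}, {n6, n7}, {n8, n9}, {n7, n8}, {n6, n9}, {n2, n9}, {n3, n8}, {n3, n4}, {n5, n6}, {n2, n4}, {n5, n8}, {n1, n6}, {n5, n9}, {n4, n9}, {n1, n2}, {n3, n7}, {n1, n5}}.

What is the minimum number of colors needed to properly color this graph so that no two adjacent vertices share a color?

n1, n2, n5, n6, n9 form a clique, so at least 5 colors are needed.
5 colors suffice: color 1 → {n3, n9}; color 2 → {n2, n8}; color 3 → {n4, n5, n7}; color 4 → {n1}; color 5 → {n6}. Each edge has distinct colors on its endpoints.

5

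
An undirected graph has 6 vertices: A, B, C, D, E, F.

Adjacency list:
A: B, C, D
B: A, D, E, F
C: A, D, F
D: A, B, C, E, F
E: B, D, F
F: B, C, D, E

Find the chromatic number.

4

B, D, E, F are mutually adjacent (a clique of size 4), so at least 4 colors are needed.
4 colors suffice: color 1 → {D}; color 2 → {B, C}; color 3 → {A, F}; color 4 → {E}. Each edge has distinct colors on its endpoints.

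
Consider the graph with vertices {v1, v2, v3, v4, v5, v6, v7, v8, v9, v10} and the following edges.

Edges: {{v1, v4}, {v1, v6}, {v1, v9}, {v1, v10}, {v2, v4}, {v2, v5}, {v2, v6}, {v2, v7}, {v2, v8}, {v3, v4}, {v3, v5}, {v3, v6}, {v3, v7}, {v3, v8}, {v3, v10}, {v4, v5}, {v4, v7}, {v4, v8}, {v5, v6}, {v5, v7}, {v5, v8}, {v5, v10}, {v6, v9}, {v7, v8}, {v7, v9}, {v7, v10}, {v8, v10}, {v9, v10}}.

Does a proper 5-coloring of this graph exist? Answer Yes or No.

Yes

The chromatic number is 5. v3, v5, v7, v8, v10 are mutually adjacent (a clique of size 5), so at least 5 colors are needed.
5 colors suffice: v1=R, v2=P, v3=P, v4=Y, v5=R, v6=B, v7=B, v8=G, v9=G, v10=Y.
That is already a proper 5-coloring.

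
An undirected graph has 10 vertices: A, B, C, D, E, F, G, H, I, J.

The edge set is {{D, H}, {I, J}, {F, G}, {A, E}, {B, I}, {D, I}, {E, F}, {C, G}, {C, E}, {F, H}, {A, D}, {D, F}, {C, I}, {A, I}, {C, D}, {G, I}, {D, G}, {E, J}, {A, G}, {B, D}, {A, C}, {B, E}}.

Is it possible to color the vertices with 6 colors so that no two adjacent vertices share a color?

The chromatic number is 5. A, C, D, G, I are pairwise adjacent (a clique of size 5), so at least 5 colors are needed.
5 colors suffice: color 1 → {D, E}; color 2 → {F, I}; color 3 → {B, G, H, J}; color 4 → {C}; color 5 → {A}.
Since 6 ≥ 5, a proper 6-coloring certainly exists.

Yes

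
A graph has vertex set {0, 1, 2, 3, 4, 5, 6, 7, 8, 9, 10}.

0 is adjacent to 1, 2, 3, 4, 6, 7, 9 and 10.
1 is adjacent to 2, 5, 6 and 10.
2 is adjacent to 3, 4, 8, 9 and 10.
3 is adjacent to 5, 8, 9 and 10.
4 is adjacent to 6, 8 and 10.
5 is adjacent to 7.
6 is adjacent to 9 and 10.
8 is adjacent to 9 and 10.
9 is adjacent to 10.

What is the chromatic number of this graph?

5

2, 3, 8, 9, 10 form a clique, so at least 5 colors are needed.
5 colors suffice: 0=a, 1=d, 2=c, 3=e, 4=d, 5=a, 6=c, 7=b, 8=a, 9=d, 10=b. No two adjacent vertices share a color.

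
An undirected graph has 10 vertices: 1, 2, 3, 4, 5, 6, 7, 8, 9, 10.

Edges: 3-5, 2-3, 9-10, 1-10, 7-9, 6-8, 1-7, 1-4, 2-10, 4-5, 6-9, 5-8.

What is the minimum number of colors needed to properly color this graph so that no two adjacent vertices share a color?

The cycle 8-6-9-10-1-4-5-8 has odd length 7, so it cannot be 2-colored; at least 3 colors are needed.
One proper 3-coloring: 1=b, 2=c, 3=b, 4=c, 5=a, 6=a, 7=a, 8=b, 9=b, 10=a. Each edge has distinct colors on its endpoints.

3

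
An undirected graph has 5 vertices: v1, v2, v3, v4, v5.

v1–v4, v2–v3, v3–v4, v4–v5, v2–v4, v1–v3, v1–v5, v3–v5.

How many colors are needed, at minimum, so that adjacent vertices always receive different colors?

4

v1, v3, v4, v5 are pairwise adjacent (a clique of size 4), so at least 4 colors are needed.
One proper 4-coloring: v1=4, v2=3, v3=1, v4=2, v5=3. Every edge joins two different colors.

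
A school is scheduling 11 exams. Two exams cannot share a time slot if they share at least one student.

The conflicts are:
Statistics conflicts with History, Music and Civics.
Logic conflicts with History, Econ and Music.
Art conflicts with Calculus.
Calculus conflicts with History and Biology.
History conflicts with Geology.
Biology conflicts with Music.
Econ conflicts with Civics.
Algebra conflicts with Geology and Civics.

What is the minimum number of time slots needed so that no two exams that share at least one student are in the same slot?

3

The cycle Statistics-Music-Biology-Calculus-History-Statistics has odd length 5, so it cannot be 2-colored; at least 3 time slots are needed.
3 time slots suffice: time slot 1 → {Art, History, Music, Civics}; time slot 2 → {Statistics, Logic, Calculus, Algebra}; time slot 3 → {Biology, Econ, Geology}. No two conflicting exams share a time slot.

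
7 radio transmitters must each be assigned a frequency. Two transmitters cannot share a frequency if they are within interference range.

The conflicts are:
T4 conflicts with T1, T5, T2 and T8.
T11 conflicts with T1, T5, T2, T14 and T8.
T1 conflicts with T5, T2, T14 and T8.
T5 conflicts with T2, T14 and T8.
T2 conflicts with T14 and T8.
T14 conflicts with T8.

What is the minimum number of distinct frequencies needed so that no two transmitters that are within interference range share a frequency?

T11, T1, T5, T2, T14, T8 are mutually in conflict, so at least 6 frequencies are needed.
Using 6 frequencies: T4=5, T11=6, T1=4, T5=1, T2=3, T14=5, T8=2. No two conflicting transmitters share a frequency.

6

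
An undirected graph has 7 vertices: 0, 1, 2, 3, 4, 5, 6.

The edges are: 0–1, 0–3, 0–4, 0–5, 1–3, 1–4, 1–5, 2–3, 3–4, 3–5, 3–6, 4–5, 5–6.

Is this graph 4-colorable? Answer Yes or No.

No

0, 1, 3, 4, 5 are mutually adjacent (a clique of size 5), so at least 5 colors are needed.
So 4 colors are not enough.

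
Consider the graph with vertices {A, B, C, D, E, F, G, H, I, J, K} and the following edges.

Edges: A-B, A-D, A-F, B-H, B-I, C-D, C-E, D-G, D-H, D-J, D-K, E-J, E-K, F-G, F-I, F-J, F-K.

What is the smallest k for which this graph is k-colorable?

F and I are adjacent, so at least 2 colors are needed.
2 colors suffice: color red → {B, D, E, F}; color blue → {A, C, G, H, I, J, K}. Each edge has distinct colors on its endpoints.

2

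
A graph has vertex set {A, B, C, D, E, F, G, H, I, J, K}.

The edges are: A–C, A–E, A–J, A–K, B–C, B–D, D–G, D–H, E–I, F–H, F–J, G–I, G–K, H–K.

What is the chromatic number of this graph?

The cycle J-A-K-H-F-J has odd length 5, so it cannot be 2-colored; at least 3 colors are needed.
3 colors suffice: color red → {A, B, G, H}; color blue → {C, D, E, J, K}; color green → {F, I}. Every edge joins two different colors.

3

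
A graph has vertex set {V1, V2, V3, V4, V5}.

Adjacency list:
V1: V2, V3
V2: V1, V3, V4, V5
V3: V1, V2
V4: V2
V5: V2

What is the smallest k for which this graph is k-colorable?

3

V1, V2, V3 are mutually adjacent, so at least 3 colors are needed.
A valid assignment using 3 colors: V1=2, V2=1, V3=3, V4=2, V5=2. Each edge has distinct colors on its endpoints.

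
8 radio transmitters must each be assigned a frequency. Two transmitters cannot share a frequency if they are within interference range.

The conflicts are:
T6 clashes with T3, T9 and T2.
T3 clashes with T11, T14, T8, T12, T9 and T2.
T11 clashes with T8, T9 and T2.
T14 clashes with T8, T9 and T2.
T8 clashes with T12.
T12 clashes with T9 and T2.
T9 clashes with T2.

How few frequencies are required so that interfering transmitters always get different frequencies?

4

T3, T11, T9, T2 all conflict with each other, so at least 4 frequencies are needed.
4 frequencies suffice: frequency 1 → {T3}; frequency 2 → {T8, T9}; frequency 3 → {T2}; frequency 4 → {T6, T11, T14, T12}. Every pair that conflicts lands in different frequencies.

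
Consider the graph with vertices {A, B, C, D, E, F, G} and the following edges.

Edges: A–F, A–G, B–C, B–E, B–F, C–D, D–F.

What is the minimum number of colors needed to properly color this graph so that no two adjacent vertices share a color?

B and F are adjacent, so at least 2 colors are needed.
A valid assignment using 2 colors: A=blue, B=blue, C=red, D=blue, E=red, F=red, G=red. No two adjacent vertices share a color.

2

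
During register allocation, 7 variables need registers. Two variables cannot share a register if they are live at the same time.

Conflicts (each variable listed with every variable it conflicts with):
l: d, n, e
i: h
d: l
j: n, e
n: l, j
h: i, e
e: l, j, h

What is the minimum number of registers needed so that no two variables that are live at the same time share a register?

2

j and e conflict, so at least 2 registers are needed.
Using 2 registers: l=2, i=1, d=1, j=2, n=1, h=2, e=1. Every pair that conflicts lands in different registers.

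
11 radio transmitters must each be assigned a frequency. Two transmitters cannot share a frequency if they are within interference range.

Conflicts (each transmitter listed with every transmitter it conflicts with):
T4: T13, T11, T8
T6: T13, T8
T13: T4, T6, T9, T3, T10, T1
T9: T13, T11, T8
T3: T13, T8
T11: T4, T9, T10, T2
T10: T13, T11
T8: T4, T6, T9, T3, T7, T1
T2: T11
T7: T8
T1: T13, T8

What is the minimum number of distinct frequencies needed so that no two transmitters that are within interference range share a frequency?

T6 and T13 conflict, so at least 2 frequencies are needed.
Using 2 frequencies: T4=2, T6=2, T13=1, T9=2, T3=2, T11=1, T10=2, T8=1, T2=2, T7=2, T1=2. Each listed conflict is separated.

2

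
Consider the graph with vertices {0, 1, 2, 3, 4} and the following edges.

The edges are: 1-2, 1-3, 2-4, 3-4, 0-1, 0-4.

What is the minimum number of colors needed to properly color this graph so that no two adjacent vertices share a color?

0 and 4 are adjacent, so at least 2 colors are needed.
2 colors suffice: color a → {1, 4}; color b → {0, 2, 3}. No two adjacent vertices share a color.

2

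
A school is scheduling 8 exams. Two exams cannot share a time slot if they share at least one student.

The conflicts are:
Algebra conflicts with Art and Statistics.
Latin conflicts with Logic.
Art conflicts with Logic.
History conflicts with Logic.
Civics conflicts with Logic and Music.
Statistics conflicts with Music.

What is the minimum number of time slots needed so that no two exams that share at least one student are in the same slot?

2

Civics and Music conflict, so at least 2 time slots are needed.
A valid assignment using 2 time slots: Algebra=1, Latin=2, Art=2, History=2, Civics=2, Logic=1, Statistics=2, Music=1. No two conflicting exams share a time slot.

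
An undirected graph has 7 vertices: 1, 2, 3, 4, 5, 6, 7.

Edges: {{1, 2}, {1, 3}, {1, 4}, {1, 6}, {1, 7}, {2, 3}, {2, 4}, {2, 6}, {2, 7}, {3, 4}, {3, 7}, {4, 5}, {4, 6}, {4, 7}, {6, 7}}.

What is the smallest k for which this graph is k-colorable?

5

1, 2, 3, 4, 7 form a clique, so at least 5 colors are needed.
A valid assignment using 5 colors: 1=c, 2=d, 3=e, 4=a, 5=b, 6=e, 7=b. Every edge joins two different colors.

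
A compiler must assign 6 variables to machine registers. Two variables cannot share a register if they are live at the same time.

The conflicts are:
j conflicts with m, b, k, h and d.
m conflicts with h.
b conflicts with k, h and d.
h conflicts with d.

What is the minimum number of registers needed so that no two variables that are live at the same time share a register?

4

j, b, h, d are mutually in conflict, so at least 4 registers are needed.
4 registers suffice: register 1 → {j}; register 2 → {m, b}; register 3 → {k, h}; register 4 → {d}. No two conflicting variables share a register.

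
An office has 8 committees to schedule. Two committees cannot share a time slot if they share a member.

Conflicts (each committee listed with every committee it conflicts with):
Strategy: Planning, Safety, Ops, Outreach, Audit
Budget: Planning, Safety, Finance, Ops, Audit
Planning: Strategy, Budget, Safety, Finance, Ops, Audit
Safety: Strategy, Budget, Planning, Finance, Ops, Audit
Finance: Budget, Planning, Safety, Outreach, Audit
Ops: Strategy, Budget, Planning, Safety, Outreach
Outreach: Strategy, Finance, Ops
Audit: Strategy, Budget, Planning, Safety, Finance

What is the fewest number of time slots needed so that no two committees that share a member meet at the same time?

Budget, Planning, Safety, Finance, Audit are mutually in conflict, so at least 5 time slots are needed.
5 time slots suffice: time slot 1 → {Planning, Outreach}; time slot 2 → {Safety}; time slot 3 → {Strategy, Budget}; time slot 4 → {Ops, Audit}; time slot 5 → {Finance}. Every pair that conflicts lands in different time slots.

5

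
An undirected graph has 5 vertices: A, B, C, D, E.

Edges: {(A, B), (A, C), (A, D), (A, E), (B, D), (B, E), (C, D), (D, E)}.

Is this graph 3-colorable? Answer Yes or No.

No

A, B, D, E are mutually adjacent (a clique of size 4), so at least 4 colors are needed.
So 3 colors are not enough.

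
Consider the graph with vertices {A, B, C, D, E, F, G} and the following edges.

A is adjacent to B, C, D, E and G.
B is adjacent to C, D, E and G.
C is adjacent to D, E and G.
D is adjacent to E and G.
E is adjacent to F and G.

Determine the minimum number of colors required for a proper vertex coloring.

A, B, C, D, E, G are pairwise adjacent (a clique of size 6), so at least 6 colors are needed.
A valid assignment using 6 colors: A=4, B=3, C=5, D=6, E=1, F=2, G=2. No two adjacent vertices share a color.

6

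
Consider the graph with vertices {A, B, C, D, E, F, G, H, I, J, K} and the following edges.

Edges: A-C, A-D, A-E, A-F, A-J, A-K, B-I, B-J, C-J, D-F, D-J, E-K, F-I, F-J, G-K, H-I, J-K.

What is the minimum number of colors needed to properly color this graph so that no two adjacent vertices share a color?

A, D, F, J form a clique, so at least 4 colors are needed.
4 colors suffice: color red → {E, G, I, J}; color blue → {A, B, H}; color green → {C, F, K}; color yellow → {D}. Each edge has distinct colors on its endpoints.

4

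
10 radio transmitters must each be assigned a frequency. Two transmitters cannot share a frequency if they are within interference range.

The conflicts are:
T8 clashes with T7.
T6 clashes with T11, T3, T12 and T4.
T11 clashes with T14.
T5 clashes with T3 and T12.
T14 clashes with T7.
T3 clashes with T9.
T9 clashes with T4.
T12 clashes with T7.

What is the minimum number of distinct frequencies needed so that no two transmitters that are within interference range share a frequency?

The cycle T14-T11-T6-T12-T7-T14 has odd length 5, so it cannot be 2-colored; at least 3 frequencies are needed.
3 frequencies suffice: frequency 1 → {T6, T5, T9, T7}; frequency 2 → {T8, T14, T3, T12, T4}; frequency 3 → {T11}. Each listed conflict is separated.

3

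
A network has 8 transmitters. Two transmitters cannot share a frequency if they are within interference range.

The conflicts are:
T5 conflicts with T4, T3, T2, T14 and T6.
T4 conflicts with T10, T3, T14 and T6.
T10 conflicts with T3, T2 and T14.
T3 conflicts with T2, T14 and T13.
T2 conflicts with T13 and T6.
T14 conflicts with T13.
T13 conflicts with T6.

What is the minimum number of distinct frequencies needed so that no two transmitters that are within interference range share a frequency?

4

T5, T4, T3, T14 all conflict with each other, so at least 4 frequencies are needed.
4 frequencies suffice: T5=4, T4=2, T10=4, T3=1, T2=2, T14=3, T13=4, T6=1. Each listed conflict is separated.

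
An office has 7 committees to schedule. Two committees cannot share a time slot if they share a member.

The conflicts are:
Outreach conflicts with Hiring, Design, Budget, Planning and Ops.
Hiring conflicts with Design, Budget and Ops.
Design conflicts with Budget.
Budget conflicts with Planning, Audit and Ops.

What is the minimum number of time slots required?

4

Outreach, Hiring, Budget, Ops are mutually in conflict, so at least 4 time slots are needed.
4 time slots suffice: Outreach=2, Hiring=3, Design=4, Budget=1, Planning=3, Audit=2, Ops=4. No two conflicting committees share a time slot.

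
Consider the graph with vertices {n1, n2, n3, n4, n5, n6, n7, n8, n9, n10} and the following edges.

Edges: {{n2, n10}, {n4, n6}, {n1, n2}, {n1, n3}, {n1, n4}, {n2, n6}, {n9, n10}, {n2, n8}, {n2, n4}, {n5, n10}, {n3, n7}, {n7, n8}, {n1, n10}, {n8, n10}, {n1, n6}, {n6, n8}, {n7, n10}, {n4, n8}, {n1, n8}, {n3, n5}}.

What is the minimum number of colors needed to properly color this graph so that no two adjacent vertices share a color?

n1, n2, n4, n6, n8 form a clique, so at least 5 colors are needed.
5 colors suffice: color 1 → {n1, n5, n7, n9}; color 2 → {n3, n4, n10}; color 3 → {n8}; color 4 → {n2}; color 5 → {n6}. Each edge has distinct colors on its endpoints.

5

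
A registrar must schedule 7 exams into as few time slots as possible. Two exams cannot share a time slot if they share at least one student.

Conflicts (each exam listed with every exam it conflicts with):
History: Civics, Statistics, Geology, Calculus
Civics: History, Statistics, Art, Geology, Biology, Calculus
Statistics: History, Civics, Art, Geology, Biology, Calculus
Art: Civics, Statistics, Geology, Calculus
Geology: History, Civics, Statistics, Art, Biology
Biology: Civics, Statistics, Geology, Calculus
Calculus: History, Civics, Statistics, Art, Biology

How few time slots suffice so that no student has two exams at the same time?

4

Civics, Statistics, Art, Geology all conflict with each other, so at least 4 time slots are needed.
4 time slots suffice: time slot 1 → {Civics}; time slot 2 → {Statistics}; time slot 3 → {Geology, Calculus}; time slot 4 → {History, Art, Biology}. Each listed conflict is separated.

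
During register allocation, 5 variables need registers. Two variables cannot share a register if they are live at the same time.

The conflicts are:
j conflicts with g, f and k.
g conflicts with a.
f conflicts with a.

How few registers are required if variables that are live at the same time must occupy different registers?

2

j and k conflict, so at least 2 registers are needed.
A valid assignment using 2 registers: j=1, g=2, f=2, a=1, k=2. No two conflicting variables share a register.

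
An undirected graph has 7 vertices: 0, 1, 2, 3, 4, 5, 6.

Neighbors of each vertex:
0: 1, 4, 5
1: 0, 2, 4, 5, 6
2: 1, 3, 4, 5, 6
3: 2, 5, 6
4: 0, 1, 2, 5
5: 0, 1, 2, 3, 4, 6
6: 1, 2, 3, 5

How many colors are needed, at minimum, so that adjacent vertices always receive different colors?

4

1, 2, 4, 5 are mutually adjacent (a clique of size 4), so at least 4 colors are needed.
4 colors suffice: color red → {5}; color blue → {0, 2}; color green → {1, 3}; color yellow → {4, 6}. No two adjacent vertices share a color.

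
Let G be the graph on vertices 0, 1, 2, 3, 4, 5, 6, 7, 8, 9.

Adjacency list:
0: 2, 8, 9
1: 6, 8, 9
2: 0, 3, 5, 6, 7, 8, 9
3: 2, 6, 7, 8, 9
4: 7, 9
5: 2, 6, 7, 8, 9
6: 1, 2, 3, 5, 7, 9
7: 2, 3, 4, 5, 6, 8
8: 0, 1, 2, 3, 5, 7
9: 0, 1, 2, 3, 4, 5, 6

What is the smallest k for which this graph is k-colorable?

4

2, 3, 7, 8 are mutually adjacent (a clique of size 4), so at least 4 colors are needed.
4 colors suffice: 0=yellow, 1=red, 2=red, 3=yellow, 4=red, 5=yellow, 6=green, 7=blue, 8=green, 9=blue. No two adjacent vertices share a color.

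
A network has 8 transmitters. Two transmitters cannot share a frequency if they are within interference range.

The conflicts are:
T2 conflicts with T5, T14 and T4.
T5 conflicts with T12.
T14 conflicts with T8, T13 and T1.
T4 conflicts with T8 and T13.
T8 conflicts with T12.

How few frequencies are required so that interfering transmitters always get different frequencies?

The cycle T8-T4-T2-T5-T12-T8 has odd length 5, so it cannot be 2-colored; at least 3 frequencies are needed.
3 frequencies suffice: frequency 1 → {T5, T14, T4}; frequency 2 → {T2, T8, T13, T1}; frequency 3 → {T12}. Every pair that conflicts lands in different frequencies.

3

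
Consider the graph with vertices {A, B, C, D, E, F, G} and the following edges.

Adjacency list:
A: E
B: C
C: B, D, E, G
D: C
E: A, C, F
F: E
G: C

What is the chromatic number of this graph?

A and E are adjacent, so at least 2 colors are needed.
2 colors suffice: color 1 → {A, C, F}; color 2 → {B, D, E, G}. No two adjacent vertices share a color.

2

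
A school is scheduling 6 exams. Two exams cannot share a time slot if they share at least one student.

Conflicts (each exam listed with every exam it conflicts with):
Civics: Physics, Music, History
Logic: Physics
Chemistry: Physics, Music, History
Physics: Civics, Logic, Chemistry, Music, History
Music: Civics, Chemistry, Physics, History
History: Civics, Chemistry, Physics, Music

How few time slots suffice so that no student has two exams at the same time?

4

Civics, Physics, Music, History are mutually in conflict, so at least 4 time slots are needed.
A valid assignment using 4 time slots: Civics=4, Logic=2, Chemistry=4, Physics=1, Music=3, History=2. No two conflicting exams share a time slot.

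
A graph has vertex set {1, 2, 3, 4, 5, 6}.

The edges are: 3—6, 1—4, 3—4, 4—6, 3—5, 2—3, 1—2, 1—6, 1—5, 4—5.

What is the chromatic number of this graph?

3

3, 4, 6 form a triangle, so at least 3 colors are needed.
3 colors suffice: color a → {2, 4}; color b → {1, 3}; color c → {5, 6}. Each edge has distinct colors on its endpoints.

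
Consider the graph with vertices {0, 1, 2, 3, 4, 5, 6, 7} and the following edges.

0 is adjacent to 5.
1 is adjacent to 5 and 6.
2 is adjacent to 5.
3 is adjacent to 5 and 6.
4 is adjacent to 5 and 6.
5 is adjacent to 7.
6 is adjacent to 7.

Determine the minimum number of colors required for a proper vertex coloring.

2 and 5 are adjacent, so at least 2 colors are needed.
2 colors suffice: color red → {5, 6}; color blue → {0, 1, 2, 3, 4, 7}. No two adjacent vertices share a color.

2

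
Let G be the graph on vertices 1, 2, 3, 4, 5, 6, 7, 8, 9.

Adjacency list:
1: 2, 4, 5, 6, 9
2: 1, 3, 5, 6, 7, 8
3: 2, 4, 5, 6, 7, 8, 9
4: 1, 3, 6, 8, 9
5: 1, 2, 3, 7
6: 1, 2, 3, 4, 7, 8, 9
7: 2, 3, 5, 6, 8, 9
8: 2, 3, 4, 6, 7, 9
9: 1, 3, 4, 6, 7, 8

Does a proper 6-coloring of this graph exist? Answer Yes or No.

The chromatic number is 5. 3, 6, 7, 8, 9 are pairwise adjacent (a clique of size 5), so at least 5 colors are needed.
5 colors suffice: color red → {5, 6}; color blue → {1, 3}; color green → {2, 9}; color yellow → {4, 7}; color purple → {8}.
Since 6 ≥ 5, a proper 6-coloring certainly exists.

Yes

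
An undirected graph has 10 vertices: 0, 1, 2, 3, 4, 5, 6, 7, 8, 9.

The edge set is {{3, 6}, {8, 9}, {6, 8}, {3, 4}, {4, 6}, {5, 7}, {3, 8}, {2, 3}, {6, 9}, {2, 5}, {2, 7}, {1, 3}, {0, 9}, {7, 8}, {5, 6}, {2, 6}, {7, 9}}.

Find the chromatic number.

3

2, 5, 7 are pairwise adjacent, so at least 3 colors are needed.
3 colors suffice: color a → {0, 1, 6, 7}; color b → {3, 5, 9}; color c → {2, 4, 8}. Every edge joins two different colors.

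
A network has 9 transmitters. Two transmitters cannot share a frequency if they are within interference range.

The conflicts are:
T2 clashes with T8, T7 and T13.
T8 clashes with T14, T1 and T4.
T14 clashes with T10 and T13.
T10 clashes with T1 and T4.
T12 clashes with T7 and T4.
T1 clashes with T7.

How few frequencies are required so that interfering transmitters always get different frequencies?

3

The cycle T8-T4-T12-T7-T2-T8 has odd length 5, so it cannot be 2-colored; at least 3 frequencies are needed.
3 frequencies suffice: frequency 1 → {T8, T10, T7, T13}; frequency 2 → {T2, T14, T1, T4}; frequency 3 → {T12}. Every pair that conflicts lands in different frequencies.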